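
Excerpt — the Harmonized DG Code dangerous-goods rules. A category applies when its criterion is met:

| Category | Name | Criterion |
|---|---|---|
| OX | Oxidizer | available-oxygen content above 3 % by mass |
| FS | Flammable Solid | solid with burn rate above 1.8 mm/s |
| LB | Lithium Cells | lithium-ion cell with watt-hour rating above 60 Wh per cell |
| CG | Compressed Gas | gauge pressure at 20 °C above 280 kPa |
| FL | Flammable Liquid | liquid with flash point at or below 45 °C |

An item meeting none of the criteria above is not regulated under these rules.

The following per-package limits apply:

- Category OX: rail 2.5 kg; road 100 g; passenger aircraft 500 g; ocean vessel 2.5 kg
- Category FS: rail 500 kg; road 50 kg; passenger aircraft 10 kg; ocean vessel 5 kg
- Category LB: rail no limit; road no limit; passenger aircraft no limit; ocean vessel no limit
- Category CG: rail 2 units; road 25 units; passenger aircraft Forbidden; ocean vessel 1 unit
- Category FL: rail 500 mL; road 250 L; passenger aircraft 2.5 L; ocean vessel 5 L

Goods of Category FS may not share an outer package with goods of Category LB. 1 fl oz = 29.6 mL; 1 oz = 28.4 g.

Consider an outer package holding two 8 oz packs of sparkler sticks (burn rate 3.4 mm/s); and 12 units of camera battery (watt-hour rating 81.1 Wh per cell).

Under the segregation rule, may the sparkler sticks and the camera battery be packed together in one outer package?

The sparkler sticks have burn rate 3.4 mm/s, which is > 1.8 mm/s, so they are Category FS (Flammable Solid).
Camera battery: watt-hour rating 81.1 Wh per cell > 60 Wh per cell → Category LB (Lithium Cells).
Category FS and Category LB may not share an outer package.

No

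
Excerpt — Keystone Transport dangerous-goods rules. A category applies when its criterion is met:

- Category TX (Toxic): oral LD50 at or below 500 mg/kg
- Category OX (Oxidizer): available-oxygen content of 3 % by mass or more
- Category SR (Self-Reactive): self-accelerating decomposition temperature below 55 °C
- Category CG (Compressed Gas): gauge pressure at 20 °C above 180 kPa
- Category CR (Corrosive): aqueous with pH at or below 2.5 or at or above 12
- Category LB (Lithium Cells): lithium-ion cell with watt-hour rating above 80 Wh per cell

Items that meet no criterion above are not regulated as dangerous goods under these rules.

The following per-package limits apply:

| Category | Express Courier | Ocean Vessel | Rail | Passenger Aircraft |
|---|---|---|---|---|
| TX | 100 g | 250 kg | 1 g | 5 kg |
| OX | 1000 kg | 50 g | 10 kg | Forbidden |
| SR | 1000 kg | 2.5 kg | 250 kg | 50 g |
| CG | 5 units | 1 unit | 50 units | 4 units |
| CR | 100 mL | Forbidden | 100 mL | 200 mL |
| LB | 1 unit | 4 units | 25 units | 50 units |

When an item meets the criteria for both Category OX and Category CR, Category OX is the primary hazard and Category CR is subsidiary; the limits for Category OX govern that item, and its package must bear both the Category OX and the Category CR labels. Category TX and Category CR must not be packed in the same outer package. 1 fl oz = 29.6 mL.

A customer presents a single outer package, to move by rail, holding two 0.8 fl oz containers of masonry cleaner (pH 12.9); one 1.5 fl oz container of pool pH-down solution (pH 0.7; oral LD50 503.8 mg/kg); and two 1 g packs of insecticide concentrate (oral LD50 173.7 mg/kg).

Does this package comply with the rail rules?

No

Masonry cleaner: pH 12.9 ≥ 12 → Category CR (Corrosive).
With pH 0.7 (≤ 2.5), the pool pH-down solution falls in Category CR.
The insecticide concentrate has oral LD50 173.7 mg/kg, which is ≤ 500 mg/kg, so it is Category TX (Toxic).
Category TX quantity: two 1 g packs = 2 g.
2 g > 1 g (rail limit, Category TX) — over the limit.
Total Category CR: (two 0.8 fl oz containers = 47.36 mL) + (one 1.5 fl oz container = 44.4 mL) = 91.76 mL.
91.76 mL is within the rail limit of 100 mL for Category CR.
Category TX and Category CR may not share an outer package.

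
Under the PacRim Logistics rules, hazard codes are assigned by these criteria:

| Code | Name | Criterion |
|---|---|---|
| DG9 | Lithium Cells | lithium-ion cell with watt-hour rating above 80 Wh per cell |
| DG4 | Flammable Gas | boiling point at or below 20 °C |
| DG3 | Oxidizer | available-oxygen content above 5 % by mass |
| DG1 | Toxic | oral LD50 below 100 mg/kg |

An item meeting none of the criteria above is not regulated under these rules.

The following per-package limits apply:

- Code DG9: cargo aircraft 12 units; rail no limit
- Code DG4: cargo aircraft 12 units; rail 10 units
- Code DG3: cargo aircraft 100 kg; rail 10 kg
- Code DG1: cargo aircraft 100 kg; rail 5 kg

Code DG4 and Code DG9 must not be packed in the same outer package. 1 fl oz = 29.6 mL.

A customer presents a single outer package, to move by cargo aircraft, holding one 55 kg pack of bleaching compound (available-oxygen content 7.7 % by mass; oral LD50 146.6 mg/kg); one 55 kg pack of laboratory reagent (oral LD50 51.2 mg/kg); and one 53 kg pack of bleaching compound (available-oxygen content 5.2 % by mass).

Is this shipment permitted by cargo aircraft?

No

Available-oxygen content 7.7 % by mass meets the Code DG3 criterion (Oxidizer), so the bleaching compound is Code DG3.
With oral LD50 51.2 mg/kg (< 100 mg/kg), the laboratory reagent falls in Code DG1.
Available-oxygen content 5.2 % by mass meets the Code DG3 criterion (Oxidizer), so the bleaching compound is Code DG3.
Code DG3 net quantity: 55 kg + 53 kg = 108 kg.
That exceeds the Code DG3 cargo aircraft limit of 100 kg.
Code DG1 quantity: 55 kg.
55 kg is within the cargo aircraft limit of 100 kg for Code DG1.
The segregation rule (Code DG4 with Code DG9) does not apply to Code DG3 with Code DG1.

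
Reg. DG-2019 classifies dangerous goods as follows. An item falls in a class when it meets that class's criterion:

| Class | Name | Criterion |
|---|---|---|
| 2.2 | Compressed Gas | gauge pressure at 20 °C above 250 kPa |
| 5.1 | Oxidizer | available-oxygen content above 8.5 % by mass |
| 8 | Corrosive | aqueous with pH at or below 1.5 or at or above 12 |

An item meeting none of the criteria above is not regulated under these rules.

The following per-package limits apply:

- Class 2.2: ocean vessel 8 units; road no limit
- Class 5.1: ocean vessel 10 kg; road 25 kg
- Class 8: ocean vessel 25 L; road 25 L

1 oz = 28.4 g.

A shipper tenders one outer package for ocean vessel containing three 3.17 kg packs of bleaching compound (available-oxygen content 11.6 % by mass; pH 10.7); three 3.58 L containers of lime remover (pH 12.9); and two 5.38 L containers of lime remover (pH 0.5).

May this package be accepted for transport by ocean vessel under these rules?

Bleaching compound: available-oxygen content 11.6 % by mass > 8.5 % by mass → Class 5.1 (Oxidizer).
With pH 12.9 (≥ 12), the lime remover falls in Class 8.
The lime remover has pH 0.5, which is ≤ 1.5, so it is Class 8 (Corrosive).
Total Class 8: (three 3.58 L containers = 10.74 L) + (two 5.38 L containers = 10.76 L) = 21.5 L.
21.5 L ≤ 25 L (ocean vessel limit, Class 8) — within limit.
Class 5.1 quantity: three 3.17 kg packs = 9.51 kg.
9.51 kg ≤ 10 kg (ocean vessel limit, Class 5.1) — within limit.
Every hazard class is within its ocean vessel limit and no segregation rule is violated.

Yes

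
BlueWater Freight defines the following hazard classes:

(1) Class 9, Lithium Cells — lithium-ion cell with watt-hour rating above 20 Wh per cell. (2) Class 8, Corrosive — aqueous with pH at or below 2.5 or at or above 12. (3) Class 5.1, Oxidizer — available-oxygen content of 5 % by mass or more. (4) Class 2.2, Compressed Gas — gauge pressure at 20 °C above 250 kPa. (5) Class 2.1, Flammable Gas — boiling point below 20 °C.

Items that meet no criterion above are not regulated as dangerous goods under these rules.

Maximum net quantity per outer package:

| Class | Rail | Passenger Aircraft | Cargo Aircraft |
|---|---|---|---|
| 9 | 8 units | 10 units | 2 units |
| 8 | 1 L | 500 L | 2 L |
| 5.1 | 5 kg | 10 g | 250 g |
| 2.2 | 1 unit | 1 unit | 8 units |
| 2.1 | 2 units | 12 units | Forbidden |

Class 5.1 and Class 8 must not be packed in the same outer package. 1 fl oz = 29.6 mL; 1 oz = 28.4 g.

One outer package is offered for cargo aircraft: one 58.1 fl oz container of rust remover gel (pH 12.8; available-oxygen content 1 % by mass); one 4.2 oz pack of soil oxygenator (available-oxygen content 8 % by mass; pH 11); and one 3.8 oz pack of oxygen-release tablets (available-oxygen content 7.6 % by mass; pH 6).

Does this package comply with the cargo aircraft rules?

With pH 12.8 (≥ 12), the rust remover gel falls in Class 8.
Soil oxygenator: available-oxygen content 8 % by mass ≥ 5 % by mass → Class 5.1 (Oxidizer).
Oxygen-release tablets: available-oxygen content 7.6 % by mass ≥ 5 % by mass → Class 5.1 (Oxidizer).
Total Class 5.1: (one 4.2 oz pack = 119.28 g) + (one 3.8 oz pack = 107.92 g) = 227.2 g.
227.2 g is within the cargo aircraft limit of 250 g for Class 5.1.
Class 8 quantity: one 58.1 fl oz container = 1719.76 mL.
1719.76 mL ≤ 2 L (cargo aircraft limit, Class 8) — within limit.
Class 5.1 and Class 8 may not share an outer package.

No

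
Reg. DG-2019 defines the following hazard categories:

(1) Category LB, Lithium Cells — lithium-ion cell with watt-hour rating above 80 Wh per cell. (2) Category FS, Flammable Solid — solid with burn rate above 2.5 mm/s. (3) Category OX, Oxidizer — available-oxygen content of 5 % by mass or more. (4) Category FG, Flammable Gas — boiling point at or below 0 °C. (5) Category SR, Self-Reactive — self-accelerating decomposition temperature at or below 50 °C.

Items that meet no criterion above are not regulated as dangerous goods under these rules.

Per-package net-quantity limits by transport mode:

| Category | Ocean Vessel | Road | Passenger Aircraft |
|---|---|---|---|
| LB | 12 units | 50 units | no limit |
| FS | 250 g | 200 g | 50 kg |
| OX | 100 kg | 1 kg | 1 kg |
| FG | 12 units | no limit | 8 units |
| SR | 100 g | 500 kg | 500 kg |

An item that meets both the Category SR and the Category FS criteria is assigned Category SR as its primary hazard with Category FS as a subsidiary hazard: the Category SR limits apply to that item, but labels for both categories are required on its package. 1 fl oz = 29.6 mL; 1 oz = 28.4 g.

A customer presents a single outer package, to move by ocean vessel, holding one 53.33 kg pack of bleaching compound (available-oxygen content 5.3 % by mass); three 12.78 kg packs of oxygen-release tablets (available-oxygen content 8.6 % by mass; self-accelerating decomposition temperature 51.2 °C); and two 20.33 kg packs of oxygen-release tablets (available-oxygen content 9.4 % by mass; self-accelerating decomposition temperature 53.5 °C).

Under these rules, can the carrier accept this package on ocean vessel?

No

Available-oxygen content 5.3 % by mass meets the Category OX criterion (Oxidizer), so the bleaching compound is Category OX.
Available-oxygen content 8.6 % by mass meets the Category OX criterion (Oxidizer), so the oxygen-release tablets are Category OX.
Oxygen-release tablets: available-oxygen content 9.4 % by mass ≥ 5 % by mass → Category OX (Oxidizer).
Total Category OX: 53.33 kg + (three 12.78 kg packs = 38.34 kg) + (two 20.33 kg packs = 40.66 kg) = 132.33 kg.
That exceeds the Category OX ocean vessel limit of 100 kg.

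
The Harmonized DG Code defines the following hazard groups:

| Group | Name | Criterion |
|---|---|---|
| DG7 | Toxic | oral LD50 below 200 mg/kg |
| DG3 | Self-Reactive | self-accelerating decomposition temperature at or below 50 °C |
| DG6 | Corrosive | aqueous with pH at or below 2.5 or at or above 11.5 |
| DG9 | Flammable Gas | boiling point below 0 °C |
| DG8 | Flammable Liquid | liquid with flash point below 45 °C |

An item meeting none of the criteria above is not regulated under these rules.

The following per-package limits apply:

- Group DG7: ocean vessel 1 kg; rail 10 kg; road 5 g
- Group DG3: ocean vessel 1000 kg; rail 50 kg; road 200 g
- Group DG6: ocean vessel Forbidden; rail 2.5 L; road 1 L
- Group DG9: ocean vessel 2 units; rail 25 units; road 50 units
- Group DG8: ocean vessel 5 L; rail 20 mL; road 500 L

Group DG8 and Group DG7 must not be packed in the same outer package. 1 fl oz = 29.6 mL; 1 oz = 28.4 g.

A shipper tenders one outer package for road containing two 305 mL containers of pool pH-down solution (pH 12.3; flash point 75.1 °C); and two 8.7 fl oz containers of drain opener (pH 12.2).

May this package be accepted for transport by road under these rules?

Pool pH-down solution: pH 12.3 ≥ 11.5 → Group DG6 (Corrosive).
pH 12.2 meets the Group DG6 criterion (Corrosive), so the drain opener is Group DG6.
Total Group DG6: (two 305 mL containers = 610 mL) + (two 8.7 fl oz containers = 515.04 mL) = 1125.04 mL.
1125.04 mL > 1 L (road limit, Group DG6) — over the limit.

No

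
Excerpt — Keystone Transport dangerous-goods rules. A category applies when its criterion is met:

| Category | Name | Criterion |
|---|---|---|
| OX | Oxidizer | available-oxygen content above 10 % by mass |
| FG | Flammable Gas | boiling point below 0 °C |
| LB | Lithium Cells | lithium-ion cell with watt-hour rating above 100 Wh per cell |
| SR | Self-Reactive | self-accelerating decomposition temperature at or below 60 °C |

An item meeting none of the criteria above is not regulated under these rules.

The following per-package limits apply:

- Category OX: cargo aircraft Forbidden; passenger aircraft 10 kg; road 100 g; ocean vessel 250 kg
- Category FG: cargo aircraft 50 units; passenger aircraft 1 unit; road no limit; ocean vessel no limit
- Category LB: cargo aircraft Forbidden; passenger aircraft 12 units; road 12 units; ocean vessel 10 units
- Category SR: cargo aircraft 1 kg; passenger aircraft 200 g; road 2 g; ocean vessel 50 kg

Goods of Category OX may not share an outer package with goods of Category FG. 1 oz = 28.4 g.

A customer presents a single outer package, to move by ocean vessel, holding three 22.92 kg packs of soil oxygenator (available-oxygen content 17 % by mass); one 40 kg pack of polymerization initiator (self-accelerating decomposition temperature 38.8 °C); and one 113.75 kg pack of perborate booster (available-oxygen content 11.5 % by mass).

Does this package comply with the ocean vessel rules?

Yes

The soil oxygenator has available-oxygen content 17 % by mass, which is > 10 % by mass, so it is Category OX (Oxidizer).
Self-accelerating decomposition temperature 38.8 °C meets the Category SR criterion (Self-Reactive), so the polymerization initiator is Category SR.
The perborate booster has available-oxygen content 11.5 % by mass, which is > 10 % by mass, so it is Category OX (Oxidizer).
Category OX net quantity: (three 22.92 kg packs = 68.76 kg) + 113.75 kg = 182.51 kg.
182.51 kg ≤ 250 kg (ocean vessel limit, Category OX) — within limit.
Category SR quantity: 40 kg.
40 kg is within the ocean vessel limit of 50 kg for Category SR.
The segregation rule (Category OX with Category FG) does not apply to Category OX with Category SR.
Every hazard category is within its ocean vessel limit and no segregation rule is violated.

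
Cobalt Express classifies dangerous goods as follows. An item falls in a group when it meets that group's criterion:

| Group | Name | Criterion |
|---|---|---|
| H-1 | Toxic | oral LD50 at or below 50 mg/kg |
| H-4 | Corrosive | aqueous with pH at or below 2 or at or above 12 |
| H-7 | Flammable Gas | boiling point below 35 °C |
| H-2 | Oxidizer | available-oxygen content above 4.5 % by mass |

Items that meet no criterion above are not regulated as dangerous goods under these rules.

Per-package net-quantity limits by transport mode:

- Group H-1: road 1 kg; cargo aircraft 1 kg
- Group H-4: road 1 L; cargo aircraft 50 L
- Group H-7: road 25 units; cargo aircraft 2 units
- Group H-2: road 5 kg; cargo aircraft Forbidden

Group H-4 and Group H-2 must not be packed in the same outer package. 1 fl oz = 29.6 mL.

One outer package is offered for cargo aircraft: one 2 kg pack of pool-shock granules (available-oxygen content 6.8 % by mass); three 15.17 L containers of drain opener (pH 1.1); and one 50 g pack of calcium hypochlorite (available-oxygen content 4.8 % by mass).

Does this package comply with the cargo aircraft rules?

No

With available-oxygen content 6.8 % by mass (> 4.5 % by mass), the pool-shock granules fall in Group H-2.
Drain opener: pH 1.1 ≤ 2 → Group H-4 (Corrosive).
The calcium hypochlorite has available-oxygen content 4.8 % by mass, which is > 4.5 % by mass, so it is Group H-2 (Oxidizer).
Group H-4 quantity: three 15.17 L containers = 45.51 L.
That is within the Group H-4 cargo aircraft limit of 50 L.
Total Group H-2: 2 kg + 50 g = 2.05 kg.
Group H-2 is Forbidden by cargo aircraft.
Group H-4 and Group H-2 may not share an outer package.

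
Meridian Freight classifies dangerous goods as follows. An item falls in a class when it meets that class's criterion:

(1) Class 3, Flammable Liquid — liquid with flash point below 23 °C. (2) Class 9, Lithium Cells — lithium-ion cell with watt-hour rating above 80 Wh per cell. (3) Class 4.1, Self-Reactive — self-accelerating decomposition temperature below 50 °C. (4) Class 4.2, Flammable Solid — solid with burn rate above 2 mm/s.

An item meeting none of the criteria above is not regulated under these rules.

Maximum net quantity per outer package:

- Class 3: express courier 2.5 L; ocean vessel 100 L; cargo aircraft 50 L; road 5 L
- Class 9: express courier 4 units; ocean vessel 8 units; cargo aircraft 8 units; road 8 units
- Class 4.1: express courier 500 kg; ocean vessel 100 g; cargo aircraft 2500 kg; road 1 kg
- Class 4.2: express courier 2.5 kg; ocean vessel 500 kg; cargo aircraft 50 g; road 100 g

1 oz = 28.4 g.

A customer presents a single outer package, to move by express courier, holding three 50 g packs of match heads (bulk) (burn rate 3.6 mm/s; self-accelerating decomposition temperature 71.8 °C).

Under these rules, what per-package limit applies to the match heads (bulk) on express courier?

Match heads (bulk): burn rate 3.6 mm/s > 2 mm/s → Class 4.2 (Flammable Solid).
The express courier limit for Class 4.2 is 2.5 kg.

2.5 kg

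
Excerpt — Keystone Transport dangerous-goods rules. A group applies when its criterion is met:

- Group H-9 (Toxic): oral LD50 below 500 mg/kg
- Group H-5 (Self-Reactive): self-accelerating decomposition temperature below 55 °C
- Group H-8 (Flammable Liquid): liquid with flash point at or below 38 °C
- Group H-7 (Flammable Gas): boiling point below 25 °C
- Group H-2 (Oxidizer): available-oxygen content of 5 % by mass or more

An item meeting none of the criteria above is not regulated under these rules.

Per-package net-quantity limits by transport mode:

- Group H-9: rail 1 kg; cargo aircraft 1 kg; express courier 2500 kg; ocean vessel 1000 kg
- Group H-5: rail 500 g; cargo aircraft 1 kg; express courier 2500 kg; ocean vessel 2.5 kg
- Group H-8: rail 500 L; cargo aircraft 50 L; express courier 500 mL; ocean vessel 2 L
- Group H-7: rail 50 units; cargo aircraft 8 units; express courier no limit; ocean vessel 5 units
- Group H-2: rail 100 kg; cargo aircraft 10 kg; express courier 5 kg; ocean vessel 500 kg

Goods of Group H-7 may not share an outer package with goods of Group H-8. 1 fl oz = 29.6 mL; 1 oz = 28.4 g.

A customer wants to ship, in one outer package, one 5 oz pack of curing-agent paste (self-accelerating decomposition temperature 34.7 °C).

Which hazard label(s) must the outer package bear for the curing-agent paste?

Self-accelerating decomposition temperature 34.7 °C meets the Group H-5 criterion (Self-Reactive), so the curing-agent paste is Group H-5.
Only the Group H-5 label is required.

Group H-5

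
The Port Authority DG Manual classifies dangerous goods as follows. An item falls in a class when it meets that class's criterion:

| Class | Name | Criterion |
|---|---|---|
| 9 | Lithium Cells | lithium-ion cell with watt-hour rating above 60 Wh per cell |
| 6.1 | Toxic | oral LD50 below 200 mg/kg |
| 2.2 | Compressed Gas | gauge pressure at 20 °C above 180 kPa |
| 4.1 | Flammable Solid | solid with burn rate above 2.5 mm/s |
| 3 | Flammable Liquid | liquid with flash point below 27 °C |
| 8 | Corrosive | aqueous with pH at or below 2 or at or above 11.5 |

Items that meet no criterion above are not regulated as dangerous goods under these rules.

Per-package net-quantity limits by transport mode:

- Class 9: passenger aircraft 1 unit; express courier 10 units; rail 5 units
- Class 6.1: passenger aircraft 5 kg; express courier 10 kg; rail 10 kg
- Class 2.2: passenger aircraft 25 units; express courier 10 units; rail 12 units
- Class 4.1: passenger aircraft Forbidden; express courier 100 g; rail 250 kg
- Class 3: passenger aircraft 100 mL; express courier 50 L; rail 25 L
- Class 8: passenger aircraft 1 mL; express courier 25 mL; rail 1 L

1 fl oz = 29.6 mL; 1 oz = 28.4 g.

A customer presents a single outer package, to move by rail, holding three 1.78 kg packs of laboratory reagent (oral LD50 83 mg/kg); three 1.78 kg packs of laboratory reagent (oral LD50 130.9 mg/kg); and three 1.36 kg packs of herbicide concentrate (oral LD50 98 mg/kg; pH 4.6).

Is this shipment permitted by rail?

No

With oral LD50 83 mg/kg (< 200 mg/kg), the laboratory reagent falls in Class 6.1.
Oral LD50 130.9 mg/kg meets the Class 6.1 criterion (Toxic), so the laboratory reagent is Class 6.1.
Herbicide concentrate: oral LD50 98 mg/kg < 200 mg/kg → Class 6.1 (Toxic).
Total Class 6.1: (three 1.78 kg packs = 5.34 kg) + (three 1.78 kg packs = 5.34 kg) + (three 1.36 kg packs = 4.08 kg) = 14.76 kg.
That exceeds the Class 6.1 rail limit of 10 kg.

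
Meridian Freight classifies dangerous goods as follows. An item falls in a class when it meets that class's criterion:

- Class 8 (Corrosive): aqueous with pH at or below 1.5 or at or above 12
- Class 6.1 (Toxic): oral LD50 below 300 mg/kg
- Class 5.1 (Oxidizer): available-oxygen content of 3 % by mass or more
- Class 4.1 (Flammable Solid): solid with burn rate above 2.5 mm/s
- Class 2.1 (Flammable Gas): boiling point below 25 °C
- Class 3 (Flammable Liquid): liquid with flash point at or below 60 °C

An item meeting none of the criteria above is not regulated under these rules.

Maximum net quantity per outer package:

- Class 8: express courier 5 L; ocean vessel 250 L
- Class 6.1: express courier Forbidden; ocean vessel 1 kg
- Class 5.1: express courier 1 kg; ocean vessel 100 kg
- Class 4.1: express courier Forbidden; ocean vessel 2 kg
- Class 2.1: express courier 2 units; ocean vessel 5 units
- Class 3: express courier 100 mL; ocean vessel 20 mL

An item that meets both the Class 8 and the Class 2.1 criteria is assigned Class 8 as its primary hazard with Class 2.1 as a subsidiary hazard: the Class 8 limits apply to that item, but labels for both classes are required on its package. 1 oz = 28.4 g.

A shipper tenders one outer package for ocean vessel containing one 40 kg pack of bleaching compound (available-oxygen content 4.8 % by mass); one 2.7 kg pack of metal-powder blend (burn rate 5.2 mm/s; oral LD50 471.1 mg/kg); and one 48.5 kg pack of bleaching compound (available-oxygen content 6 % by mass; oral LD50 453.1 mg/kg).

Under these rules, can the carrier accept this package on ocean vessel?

No

Bleaching compound: available-oxygen content 4.8 % by mass ≥ 3 % by mass → Class 5.1 (Oxidizer).
Burn rate 5.2 mm/s meets the Class 4.1 criterion (Flammable Solid), so the metal-powder blend is Class 4.1.
With available-oxygen content 6 % by mass (≥ 3 % by mass), the bleaching compound falls in Class 5.1.
Total Class 5.1: 40 kg + 48.5 kg = 88.5 kg.
That is within the Class 5.1 ocean vessel limit of 100 kg.
Class 4.1 quantity: 2.7 kg.
That exceeds the Class 4.1 ocean vessel limit of 2 kg.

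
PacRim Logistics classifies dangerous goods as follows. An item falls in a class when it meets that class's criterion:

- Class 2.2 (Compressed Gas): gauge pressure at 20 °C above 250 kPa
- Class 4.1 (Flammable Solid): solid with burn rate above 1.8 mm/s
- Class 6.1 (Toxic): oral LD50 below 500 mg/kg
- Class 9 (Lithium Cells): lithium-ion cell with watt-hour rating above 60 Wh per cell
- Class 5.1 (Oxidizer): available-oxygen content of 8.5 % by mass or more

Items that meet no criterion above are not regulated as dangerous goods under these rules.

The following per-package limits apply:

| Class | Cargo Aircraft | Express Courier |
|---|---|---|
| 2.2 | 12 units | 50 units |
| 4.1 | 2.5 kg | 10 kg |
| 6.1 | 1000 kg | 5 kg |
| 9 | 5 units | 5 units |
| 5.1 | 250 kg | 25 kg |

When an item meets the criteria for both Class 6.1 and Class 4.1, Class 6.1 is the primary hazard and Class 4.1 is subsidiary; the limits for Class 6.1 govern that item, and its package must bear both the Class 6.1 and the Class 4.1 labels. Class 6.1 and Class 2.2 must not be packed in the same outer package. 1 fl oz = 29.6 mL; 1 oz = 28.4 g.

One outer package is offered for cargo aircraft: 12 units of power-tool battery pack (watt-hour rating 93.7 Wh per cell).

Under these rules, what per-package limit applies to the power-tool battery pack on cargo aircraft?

Watt-hour rating 93.7 Wh per cell meets the Class 9 criterion (Lithium Cells), so the power-tool battery pack is Class 9.
The cargo aircraft limit for Class 9 is 5 units.

5 units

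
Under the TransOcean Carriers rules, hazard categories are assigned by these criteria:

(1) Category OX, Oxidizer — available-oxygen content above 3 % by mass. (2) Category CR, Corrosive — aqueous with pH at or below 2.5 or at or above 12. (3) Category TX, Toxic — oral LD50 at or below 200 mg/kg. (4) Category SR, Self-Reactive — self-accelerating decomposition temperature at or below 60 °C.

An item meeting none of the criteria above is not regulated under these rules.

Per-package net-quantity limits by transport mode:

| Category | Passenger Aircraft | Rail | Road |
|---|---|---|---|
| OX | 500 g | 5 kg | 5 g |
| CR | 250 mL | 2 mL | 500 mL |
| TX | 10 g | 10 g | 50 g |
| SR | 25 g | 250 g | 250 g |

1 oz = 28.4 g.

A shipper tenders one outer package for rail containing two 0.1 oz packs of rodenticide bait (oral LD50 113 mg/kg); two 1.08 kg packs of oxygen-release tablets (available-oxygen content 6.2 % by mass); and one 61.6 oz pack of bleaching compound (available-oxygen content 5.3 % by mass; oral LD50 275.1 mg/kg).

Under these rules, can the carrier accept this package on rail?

Oral LD50 113 mg/kg meets the Category TX criterion (Toxic), so the rodenticide bait is Category TX.
Available-oxygen content 6.2 % by mass meets the Category OX criterion (Oxidizer), so the oxygen-release tablets are Category OX.
The bleaching compound has available-oxygen content 5.3 % by mass, which is > 3 % by mass, so it is Category OX (Oxidizer).
Total Category OX: (two 1.08 kg packs = 2.16 kg) + (one 61.6 oz pack = 1749.44 g) = 3909.44 g.
3909.44 g ≤ 5 kg (rail limit, Category OX) — within limit.
Category TX quantity: two 0.1 oz packs = 5.68 g.
5.68 g is within the rail limit of 10 g for Category TX.
Every hazard category is within its rail limit and no segregation rule is violated.

Yes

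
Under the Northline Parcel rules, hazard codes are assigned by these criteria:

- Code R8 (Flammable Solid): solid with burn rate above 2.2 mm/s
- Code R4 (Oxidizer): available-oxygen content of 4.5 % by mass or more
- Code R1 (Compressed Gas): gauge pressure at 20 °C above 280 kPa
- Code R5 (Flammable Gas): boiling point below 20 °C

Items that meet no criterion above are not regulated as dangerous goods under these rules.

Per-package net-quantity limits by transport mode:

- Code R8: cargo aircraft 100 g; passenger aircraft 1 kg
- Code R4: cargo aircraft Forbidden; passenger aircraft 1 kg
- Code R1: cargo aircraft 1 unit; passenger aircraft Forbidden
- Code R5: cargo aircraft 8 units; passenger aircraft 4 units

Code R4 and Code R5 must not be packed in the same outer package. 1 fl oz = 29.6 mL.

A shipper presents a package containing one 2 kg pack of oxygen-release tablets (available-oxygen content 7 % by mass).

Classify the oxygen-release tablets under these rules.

With available-oxygen content 7 % by mass (≥ 4.5 % by mass), the oxygen-release tablets fall in Code R4.

Code R4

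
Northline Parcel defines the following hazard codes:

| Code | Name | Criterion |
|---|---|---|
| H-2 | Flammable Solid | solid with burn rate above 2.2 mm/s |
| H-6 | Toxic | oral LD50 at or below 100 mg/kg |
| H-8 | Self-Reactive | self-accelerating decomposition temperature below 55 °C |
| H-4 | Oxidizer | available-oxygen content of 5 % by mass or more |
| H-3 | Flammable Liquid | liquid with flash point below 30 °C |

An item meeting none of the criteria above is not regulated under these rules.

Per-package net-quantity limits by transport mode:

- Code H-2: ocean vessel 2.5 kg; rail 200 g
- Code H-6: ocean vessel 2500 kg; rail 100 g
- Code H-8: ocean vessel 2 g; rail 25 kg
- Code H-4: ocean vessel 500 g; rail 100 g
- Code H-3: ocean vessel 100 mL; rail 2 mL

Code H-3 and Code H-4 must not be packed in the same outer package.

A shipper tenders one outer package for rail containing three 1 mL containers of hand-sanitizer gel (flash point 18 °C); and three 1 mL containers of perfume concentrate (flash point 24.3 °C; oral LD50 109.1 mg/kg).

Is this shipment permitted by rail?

No

Flash point 18 °C meets the Code H-3 criterion (Flammable Liquid), so the hand-sanitizer gel is Code H-3.
The perfume concentrate has flash point 24.3 °C, which is < 30 °C, so it is Code H-3 (Flammable Liquid).
Total Code H-3: (three 1 mL containers = 3 mL) + (three 1 mL containers = 3 mL) = 6 mL.
That exceeds the Code H-3 rail limit of 2 mL.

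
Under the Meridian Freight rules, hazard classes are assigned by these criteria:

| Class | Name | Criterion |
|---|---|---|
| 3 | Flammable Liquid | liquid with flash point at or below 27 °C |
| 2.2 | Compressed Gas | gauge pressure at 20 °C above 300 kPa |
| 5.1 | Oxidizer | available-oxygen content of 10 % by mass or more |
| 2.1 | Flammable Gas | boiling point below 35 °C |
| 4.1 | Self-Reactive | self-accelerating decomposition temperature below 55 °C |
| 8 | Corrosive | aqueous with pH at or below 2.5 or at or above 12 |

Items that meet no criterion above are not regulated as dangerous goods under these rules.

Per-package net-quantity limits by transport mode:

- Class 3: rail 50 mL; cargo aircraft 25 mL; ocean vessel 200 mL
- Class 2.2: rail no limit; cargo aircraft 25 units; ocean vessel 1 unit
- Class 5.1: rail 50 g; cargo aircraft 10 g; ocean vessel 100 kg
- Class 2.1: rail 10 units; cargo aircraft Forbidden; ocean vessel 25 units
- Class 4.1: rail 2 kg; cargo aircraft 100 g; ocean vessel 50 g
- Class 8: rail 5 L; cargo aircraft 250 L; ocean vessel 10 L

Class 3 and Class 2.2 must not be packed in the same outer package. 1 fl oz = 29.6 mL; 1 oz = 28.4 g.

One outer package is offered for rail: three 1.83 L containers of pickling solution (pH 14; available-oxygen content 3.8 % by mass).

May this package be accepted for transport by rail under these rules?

No

Pickling solution: pH 14 ≥ 12 → Class 8 (Corrosive).
Class 8 quantity: three 1.83 L containers = 5.49 L.
That exceeds the Class 8 rail limit of 5 L.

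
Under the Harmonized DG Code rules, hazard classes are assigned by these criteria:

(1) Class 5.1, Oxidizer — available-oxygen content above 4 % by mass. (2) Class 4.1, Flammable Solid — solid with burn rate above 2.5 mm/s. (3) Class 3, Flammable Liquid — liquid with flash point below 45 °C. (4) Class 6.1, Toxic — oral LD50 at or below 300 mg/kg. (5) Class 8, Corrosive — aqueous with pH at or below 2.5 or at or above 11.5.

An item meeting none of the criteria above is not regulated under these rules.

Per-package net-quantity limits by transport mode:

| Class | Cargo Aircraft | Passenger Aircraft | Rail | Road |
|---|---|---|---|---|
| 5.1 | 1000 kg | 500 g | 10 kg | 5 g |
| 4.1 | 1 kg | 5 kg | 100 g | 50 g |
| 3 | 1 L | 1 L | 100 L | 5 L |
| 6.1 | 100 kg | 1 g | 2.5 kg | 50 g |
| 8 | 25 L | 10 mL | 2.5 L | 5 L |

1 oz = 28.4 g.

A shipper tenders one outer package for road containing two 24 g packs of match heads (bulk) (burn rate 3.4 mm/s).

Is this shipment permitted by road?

Burn rate 3.4 mm/s meets the Class 4.1 criterion (Flammable Solid), so the match heads (bulk) are Class 4.1.
Class 4.1 quantity: two 24 g packs = 48 g.
That is within the Class 4.1 road limit of 50 g.

Yes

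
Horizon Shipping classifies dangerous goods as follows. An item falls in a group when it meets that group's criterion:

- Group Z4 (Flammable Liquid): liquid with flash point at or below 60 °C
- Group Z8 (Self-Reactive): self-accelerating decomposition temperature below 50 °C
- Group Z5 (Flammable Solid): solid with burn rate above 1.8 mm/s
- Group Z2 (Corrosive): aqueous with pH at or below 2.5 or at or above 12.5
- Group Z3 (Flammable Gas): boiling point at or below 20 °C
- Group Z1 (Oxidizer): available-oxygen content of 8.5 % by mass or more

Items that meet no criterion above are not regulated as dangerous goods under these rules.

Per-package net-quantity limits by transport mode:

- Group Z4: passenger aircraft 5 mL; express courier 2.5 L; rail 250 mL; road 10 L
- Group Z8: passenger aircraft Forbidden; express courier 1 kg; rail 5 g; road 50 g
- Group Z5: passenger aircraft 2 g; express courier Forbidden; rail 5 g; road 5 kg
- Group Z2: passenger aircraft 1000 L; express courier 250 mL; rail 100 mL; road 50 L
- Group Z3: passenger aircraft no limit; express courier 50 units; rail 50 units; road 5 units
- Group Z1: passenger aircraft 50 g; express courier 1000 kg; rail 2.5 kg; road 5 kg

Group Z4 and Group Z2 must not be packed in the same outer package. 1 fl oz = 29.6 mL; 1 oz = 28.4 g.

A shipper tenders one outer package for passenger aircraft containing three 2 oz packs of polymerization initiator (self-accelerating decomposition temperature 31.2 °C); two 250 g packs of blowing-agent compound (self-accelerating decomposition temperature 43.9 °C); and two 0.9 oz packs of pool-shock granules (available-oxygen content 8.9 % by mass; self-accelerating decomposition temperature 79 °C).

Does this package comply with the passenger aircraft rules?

Polymerization initiator: self-accelerating decomposition temperature 31.2 °C < 50 °C → Group Z8 (Self-Reactive).
Self-accelerating decomposition temperature 43.9 °C meets the Group Z8 criterion (Self-Reactive), so the blowing-agent compound is Group Z8.
Available-oxygen content 8.9 % by mass meets the Group Z1 criterion (Oxidizer), so the pool-shock granules are Group Z1.
Total Group Z8: (three 2 oz packs = 170.4 g) + (two 250 g packs = 500 g) = 670.4 g.
By passenger aircraft, Group Z8 is Forbidden regardless of quantity.
Group Z1 quantity: two 0.9 oz packs = 51.12 g.
51.12 g exceeds the passenger aircraft limit of 50 g for Group Z1.
The segregation rule (Group Z4 with Group Z2) does not apply to Group Z8 with Group Z1.

No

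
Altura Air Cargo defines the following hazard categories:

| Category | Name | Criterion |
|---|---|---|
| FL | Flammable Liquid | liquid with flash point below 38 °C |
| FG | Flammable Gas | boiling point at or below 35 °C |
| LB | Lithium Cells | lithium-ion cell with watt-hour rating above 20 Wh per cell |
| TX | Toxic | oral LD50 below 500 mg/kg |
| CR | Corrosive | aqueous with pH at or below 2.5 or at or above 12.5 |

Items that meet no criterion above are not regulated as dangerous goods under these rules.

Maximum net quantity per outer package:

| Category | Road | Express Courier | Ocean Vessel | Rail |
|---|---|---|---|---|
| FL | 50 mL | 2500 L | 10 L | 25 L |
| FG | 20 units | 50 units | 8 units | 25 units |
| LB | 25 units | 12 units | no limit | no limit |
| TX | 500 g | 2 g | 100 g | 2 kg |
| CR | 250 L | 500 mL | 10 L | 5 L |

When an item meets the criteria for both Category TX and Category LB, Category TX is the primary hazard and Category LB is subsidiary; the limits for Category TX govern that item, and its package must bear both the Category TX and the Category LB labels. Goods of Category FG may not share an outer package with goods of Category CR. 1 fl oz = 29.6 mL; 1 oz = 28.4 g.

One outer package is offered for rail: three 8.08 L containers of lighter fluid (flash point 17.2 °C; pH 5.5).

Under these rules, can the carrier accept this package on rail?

Flash point 17.2 °C meets the Category FL criterion (Flammable Liquid), so the lighter fluid is Category FL.
Category FL quantity: three 8.08 L containers = 24.24 L.
That is within the Category FL rail limit of 25 L.

Yes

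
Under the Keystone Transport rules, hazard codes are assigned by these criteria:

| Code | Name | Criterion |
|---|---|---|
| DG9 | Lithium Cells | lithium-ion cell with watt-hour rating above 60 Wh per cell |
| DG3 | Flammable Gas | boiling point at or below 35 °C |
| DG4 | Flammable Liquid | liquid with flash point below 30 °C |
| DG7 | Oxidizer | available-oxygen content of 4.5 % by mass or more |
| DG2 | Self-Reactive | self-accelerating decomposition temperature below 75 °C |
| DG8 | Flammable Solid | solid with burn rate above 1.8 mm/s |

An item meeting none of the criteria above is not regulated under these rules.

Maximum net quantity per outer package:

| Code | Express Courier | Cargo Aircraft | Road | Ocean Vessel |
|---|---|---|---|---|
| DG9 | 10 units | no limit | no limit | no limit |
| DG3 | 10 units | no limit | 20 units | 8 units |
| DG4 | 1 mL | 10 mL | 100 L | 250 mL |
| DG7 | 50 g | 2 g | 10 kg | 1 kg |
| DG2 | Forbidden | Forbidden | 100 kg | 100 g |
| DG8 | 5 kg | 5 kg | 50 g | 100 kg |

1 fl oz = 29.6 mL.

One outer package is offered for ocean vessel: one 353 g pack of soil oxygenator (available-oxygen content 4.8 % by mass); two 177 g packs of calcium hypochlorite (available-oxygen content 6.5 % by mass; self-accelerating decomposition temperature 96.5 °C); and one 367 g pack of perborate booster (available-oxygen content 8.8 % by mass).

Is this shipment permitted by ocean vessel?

No

Soil oxygenator: available-oxygen content 4.8 % by mass ≥ 4.5 % by mass → Code DG7 (Oxidizer).
Calcium hypochlorite: available-oxygen content 6.5 % by mass ≥ 4.5 % by mass → Code DG7 (Oxidizer).
The perborate booster has available-oxygen content 8.8 % by mass, which is ≥ 4.5 % by mass, so it is Code DG7 (Oxidizer).
Code DG7 net quantity: 353 g + (two 177 g packs = 354 g) + 367 g = 1.074 kg.
1.074 kg > 1 kg (ocean vessel limit, Code DG7) — over the limit.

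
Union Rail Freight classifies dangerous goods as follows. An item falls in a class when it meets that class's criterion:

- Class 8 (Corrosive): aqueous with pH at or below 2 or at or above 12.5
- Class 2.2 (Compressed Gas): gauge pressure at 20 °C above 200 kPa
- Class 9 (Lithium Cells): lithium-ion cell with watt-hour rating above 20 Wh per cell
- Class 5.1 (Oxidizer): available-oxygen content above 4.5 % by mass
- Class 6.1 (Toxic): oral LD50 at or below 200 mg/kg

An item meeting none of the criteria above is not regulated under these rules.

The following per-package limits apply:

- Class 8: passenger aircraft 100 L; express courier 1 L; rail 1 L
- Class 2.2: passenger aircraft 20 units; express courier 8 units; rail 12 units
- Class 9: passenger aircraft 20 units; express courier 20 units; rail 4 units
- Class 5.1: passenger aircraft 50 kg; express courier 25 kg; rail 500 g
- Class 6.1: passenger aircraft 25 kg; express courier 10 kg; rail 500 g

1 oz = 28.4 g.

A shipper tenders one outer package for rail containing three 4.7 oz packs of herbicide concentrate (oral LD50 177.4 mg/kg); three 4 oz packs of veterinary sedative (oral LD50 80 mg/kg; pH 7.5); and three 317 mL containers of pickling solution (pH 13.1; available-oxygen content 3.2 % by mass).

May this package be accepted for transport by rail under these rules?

Oral LD50 177.4 mg/kg meets the Class 6.1 criterion (Toxic), so the herbicide concentrate is Class 6.1.
With oral LD50 80 mg/kg (≤ 200 mg/kg), the veterinary sedative falls in Class 6.1.
pH 13.1 meets the Class 8 criterion (Corrosive), so the pickling solution is Class 8.
Class 6.1 net quantity: (three 4.7 oz packs = 400.44 g) + (three 4 oz packs = 340.8 g) = 741.24 g.
741.24 g > 500 g (rail limit, Class 6.1) — over the limit.
Class 8 quantity: three 317 mL containers = 951 mL.
951 mL is within the rail limit of 1 L for Class 8.

No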